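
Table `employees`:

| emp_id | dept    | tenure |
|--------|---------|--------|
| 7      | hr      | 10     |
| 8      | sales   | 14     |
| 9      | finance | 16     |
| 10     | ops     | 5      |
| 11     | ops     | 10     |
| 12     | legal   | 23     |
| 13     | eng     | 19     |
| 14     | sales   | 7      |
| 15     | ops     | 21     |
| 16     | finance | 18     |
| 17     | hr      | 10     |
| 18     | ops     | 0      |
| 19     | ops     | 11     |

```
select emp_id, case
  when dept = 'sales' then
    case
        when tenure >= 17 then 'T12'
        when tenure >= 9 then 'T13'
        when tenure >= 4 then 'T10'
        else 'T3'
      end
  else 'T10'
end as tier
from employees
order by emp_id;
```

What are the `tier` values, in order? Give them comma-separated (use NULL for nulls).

emp_id=7: dept='hr' → outer ELSE → T10
emp_id=8: dept='sales' → inner[tenure >= 9] → T13
emp_id=9: dept='finance' → outer ELSE → T10
emp_id=10: dept='ops' → outer ELSE → T10
emp_id=11: dept='ops' → outer ELSE → T10
emp_id=12: dept='legal' → outer ELSE → T10
emp_id=13: dept='eng' → outer ELSE → T10
emp_id=14: dept='sales' → inner[tenure >= 4] → T10
emp_id=15: dept='ops' → outer ELSE → T10
emp_id=16: dept='finance' → outer ELSE → T10
emp_id=17: dept='hr' → outer ELSE → T10
emp_id=18: dept='ops' → outer ELSE → T10
emp_id=19: dept='ops' → outer ELSE → T10

T10, T13, T10, T10, T10, T10, T10, T10, T10, T10, T10, T10, T10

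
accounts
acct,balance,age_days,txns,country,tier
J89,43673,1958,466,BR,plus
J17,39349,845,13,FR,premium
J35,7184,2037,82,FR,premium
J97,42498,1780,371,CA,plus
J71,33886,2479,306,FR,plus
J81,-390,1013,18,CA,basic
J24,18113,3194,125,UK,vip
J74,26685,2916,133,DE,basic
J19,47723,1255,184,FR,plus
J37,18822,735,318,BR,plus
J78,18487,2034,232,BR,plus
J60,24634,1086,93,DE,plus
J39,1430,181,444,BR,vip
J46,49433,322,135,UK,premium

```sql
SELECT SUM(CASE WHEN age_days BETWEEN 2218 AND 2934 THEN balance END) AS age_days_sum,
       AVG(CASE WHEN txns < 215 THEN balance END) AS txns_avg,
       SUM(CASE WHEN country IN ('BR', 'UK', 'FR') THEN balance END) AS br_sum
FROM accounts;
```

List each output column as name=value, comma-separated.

age_days_sum=60571, txns_avg=26591.375, br_sum=278100

[age_days_sum: age_days BETWEEN 2218 AND 2934]
acct=J89: ✗
acct=J17: ✗
acct=J35: ✗
acct=J97: ✗
acct=J71: ✓ → 33886
acct=J81: ✗
acct=J24: ✗
acct=J74: ✓ → 26685
acct=J19: ✗
acct=J37: ✗
acct=J78: ✗
acct=J60: ✗
acct=J39: ✗
acct=J46: ✗
age_days_sum = 33886 + 26685 = 60571
—
[txns_avg: txns < 215]
acct=J89: ✗
acct=J17: ✓ → 39349
acct=J35: ✓ → 7184
acct=J97: ✗
acct=J71: ✗
acct=J81: ✓ → -390
acct=J24: ✓ → 18113
acct=J74: ✓ → 26685
acct=J19: ✓ → 47723
acct=J37: ✗
acct=J78: ✗
acct=J60: ✓ → 24634
acct=J39: ✗
acct=J46: ✓ → 49433
txns_avg = (39349 + 7184 + -390 + 18113 + 26685 + 47723 + 24634 + 49433) / 8 = 26591.375
—
[br_sum: country IN ('BR', 'UK', 'FR')]
acct=J89: ✓ → 43673
acct=J17: ✓ → 39349
acct=J35: ✓ → 7184
acct=J97: ✗
acct=J71: ✓ → 33886
acct=J81: ✗
acct=J24: ✓ → 18113
acct=J74: ✗
acct=J19: ✓ → 47723
acct=J37: ✓ → 18822
acct=J78: ✓ → 18487
acct=J60: ✗
acct=J39: ✓ → 1430
acct=J46: ✓ → 49433
br_sum = 43673 + 39349 + 7184 + 33886 + 18113 + 47723 + 18822 + 18487 + 1430 + 49433 = 278100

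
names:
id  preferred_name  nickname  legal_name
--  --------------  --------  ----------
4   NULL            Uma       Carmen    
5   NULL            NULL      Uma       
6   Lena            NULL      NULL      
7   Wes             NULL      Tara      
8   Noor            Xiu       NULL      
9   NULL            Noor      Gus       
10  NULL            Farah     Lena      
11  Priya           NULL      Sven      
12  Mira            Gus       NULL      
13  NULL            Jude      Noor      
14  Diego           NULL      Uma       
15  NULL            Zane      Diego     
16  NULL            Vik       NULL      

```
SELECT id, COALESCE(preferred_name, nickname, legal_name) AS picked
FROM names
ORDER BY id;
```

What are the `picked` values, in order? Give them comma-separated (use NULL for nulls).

id=4: preferred_name=NULL, nickname=Uma → Uma
id=5: preferred_name=NULL, nickname=NULL, legal_name=Uma → Uma
id=6: preferred_name=Lena → Lena
id=7: preferred_name=Wes → Wes
id=8: preferred_name=Noor → Noor
id=9: preferred_name=NULL, nickname=Noor → Noor
id=10: preferred_name=NULL, nickname=Farah → Farah
id=11: preferred_name=Priya → Priya
id=12: preferred_name=Mira → Mira
id=13: preferred_name=NULL, nickname=Jude → Jude
id=14: preferred_name=Diego → Diego
id=15: preferred_name=NULL, nickname=Zane → Zane
id=16: preferred_name=NULL, nickname=Vik → Vik

Uma, Uma, Lena, Wes, Noor, Noor, Farah, Priya, Mira, Jude, Diego, Zane, Vik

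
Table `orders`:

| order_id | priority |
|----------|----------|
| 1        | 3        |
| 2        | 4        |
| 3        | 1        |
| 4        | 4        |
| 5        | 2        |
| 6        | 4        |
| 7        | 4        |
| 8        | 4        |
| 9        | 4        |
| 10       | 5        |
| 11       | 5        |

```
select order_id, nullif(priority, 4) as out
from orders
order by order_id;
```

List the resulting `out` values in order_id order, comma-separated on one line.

order_id=1: priority=3 vs 4: differ → 3
order_id=2: priority=4 vs 4: equal → NULL
order_id=3: priority=1 vs 4: differ → 1
order_id=4: priority=4 vs 4: equal → NULL
order_id=5: priority=2 vs 4: differ → 2
order_id=6: priority=4 vs 4: equal → NULL
order_id=7: priority=4 vs 4: equal → NULL
order_id=8: priority=4 vs 4: equal → NULL
order_id=9: priority=4 vs 4: equal → NULL
order_id=10: priority=5 vs 4: differ → 5
order_id=11: priority=5 vs 4: differ → 5

3, NULL, 1, NULL, 2, NULL, NULL, NULL, NULL, 5, 5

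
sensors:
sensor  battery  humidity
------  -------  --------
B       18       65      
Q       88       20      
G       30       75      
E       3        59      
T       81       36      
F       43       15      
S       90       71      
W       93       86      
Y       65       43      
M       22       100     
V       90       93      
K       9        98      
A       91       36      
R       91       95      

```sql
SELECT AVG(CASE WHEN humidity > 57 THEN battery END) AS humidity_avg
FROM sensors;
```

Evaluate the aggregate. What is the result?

sensor=B: ✓ → 18
sensor=Q: ✗
sensor=G: ✓ → 30
sensor=E: ✓ → 3
sensor=T: ✗
sensor=F: ✗
sensor=S: ✓ → 90
sensor=W: ✓ → 93
sensor=Y: ✗
sensor=M: ✓ → 22
sensor=V: ✓ → 90
sensor=K: ✓ → 9
sensor=A: ✗
sensor=R: ✓ → 91
humidity_avg = (18 + 30 + 3 + 90 + 93 + 22 + 90 + 9 + 91) / 9 = 49.5555555556

49.5555555556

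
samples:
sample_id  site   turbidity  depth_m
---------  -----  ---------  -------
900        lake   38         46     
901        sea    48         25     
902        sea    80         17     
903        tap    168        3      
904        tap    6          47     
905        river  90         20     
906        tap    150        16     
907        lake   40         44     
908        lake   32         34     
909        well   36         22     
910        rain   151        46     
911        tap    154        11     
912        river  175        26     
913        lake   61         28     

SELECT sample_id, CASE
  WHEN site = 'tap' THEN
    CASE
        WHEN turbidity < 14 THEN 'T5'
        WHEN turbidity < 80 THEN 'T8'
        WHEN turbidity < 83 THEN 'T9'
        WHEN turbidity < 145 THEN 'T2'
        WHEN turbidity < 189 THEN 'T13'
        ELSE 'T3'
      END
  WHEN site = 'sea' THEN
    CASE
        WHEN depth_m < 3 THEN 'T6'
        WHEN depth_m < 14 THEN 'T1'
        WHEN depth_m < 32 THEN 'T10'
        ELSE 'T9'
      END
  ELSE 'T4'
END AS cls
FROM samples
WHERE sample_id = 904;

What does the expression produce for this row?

sample_id = 904: site=tap, turbidity=6, depth_m=47.
site='tap' → inner[turbidity < 14] → T5

T5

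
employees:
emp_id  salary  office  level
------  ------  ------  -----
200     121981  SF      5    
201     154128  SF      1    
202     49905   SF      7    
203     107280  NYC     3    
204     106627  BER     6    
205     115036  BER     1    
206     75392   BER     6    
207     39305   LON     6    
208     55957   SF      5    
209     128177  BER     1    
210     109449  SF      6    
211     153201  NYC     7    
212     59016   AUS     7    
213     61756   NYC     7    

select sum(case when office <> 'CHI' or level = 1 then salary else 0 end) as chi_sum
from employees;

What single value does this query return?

1337210

emp_id=200: ✓ → 121981
emp_id=201: ✓ → 154128
emp_id=202: ✓ → 49905
emp_id=203: ✓ → 107280
emp_id=204: ✓ → 106627
emp_id=205: ✓ → 115036
emp_id=206: ✓ → 75392
emp_id=207: ✓ → 39305
emp_id=208: ✓ → 55957
emp_id=209: ✓ → 128177
emp_id=210: ✓ → 109449
emp_id=211: ✓ → 153201
emp_id=212: ✓ → 59016
emp_id=213: ✓ → 61756
chi_sum = 121981 + 154128 + 49905 + 107280 + 106627 + 115036 + 75392 + 39305 + 55957 + 128177 + 109449 + 153201 + 59016 + 61756 = 1337210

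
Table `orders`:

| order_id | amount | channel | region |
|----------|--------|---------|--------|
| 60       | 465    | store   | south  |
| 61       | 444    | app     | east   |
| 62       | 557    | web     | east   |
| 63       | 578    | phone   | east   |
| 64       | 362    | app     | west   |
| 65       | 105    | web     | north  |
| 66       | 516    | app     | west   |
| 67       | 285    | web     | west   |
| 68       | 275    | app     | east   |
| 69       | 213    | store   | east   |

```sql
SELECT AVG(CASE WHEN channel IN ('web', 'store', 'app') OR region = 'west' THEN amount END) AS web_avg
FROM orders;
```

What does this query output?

order_id=60: ✓ → 465
order_id=61: ✓ → 444
order_id=62: ✓ → 557
order_id=63: ✗
order_id=64: ✓ → 362
order_id=65: ✓ → 105
order_id=66: ✓ → 516
order_id=67: ✓ → 285
order_id=68: ✓ → 275
order_id=69: ✓ → 213
web_avg = (465 + 444 + 557 + 362 + 105 + 516 + 285 + 275 + 213) / 9 = 358

358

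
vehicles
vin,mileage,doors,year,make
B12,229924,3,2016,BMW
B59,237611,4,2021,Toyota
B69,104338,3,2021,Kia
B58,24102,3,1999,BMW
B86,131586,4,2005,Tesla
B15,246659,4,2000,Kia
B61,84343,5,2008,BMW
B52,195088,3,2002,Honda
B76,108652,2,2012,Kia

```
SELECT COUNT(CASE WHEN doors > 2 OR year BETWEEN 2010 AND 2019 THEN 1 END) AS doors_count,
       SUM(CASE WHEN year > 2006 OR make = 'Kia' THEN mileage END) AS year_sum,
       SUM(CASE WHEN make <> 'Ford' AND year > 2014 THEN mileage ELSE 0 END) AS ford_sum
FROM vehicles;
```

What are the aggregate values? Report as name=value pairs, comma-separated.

doors_count=9, year_sum=1011527, ford_sum=571873

[doors_count: doors > 2 OR year BETWEEN 2010 AND 2019]
vin=B12: ✓ → 1
vin=B59: ✓ → 1
vin=B69: ✓ → 1
vin=B58: ✓ → 1
vin=B86: ✓ → 1
vin=B15: ✓ → 1
vin=B61: ✓ → 1
vin=B52: ✓ → 1
vin=B76: ✓ → 1
doors_count = COUNT(1, 1, 1, 1, 1, 1, 1, 1, 1) = 9
—
[year_sum: year > 2006 OR make = 'Kia']
vin=B12: ✓ → 229924
vin=B59: ✓ → 237611
vin=B69: ✓ → 104338
vin=B58: ✗
vin=B86: ✗
vin=B15: ✓ → 246659
vin=B61: ✓ → 84343
vin=B52: ✗
vin=B76: ✓ → 108652
year_sum = 229924 + 237611 + 104338 + 246659 + 84343 + 108652 = 1011527
—
[ford_sum: make <> 'Ford' AND year > 2014]
vin=B12: ✓ → 229924
vin=B59: ✓ → 237611
vin=B69: ✓ → 104338
vin=B58: ✗
vin=B86: ✗
vin=B15: ✗
vin=B61: ✗
vin=B52: ✗
vin=B76: ✗
ford_sum = 229924 + 237611 + 104338 = 571873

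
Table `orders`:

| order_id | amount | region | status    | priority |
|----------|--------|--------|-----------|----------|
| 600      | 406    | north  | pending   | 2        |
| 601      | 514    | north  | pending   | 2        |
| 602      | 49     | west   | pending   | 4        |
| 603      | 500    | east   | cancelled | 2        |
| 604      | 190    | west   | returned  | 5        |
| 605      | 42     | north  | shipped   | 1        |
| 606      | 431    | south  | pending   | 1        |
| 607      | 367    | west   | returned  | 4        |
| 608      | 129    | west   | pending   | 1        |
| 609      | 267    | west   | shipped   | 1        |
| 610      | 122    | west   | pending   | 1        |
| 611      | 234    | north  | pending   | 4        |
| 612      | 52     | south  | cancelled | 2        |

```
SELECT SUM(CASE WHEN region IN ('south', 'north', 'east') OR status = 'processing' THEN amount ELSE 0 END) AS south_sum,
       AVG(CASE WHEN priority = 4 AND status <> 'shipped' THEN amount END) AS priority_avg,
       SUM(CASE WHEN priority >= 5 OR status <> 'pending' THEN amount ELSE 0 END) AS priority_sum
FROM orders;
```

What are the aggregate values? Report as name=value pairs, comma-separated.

south_sum=2179, priority_avg=216.6666666667, priority_sum=1418

[south_sum: region IN ('south', 'north', 'east') OR status = 'processing']
order_id=600: ✓ → 406
order_id=601: ✓ → 514
order_id=602: ✗
order_id=603: ✓ → 500
order_id=604: ✗
order_id=605: ✓ → 42
order_id=606: ✓ → 431
order_id=607: ✗
order_id=608: ✗
order_id=609: ✗
order_id=610: ✗
order_id=611: ✓ → 234
order_id=612: ✓ → 52
south_sum = 406 + 514 + 500 + 42 + 431 + 234 + 52 = 2179
—
[priority_avg: priority = 4 AND status <> 'shipped']
order_id=600: ✗
order_id=601: ✗
order_id=602: ✓ → 49
order_id=603: ✗
order_id=604: ✗
order_id=605: ✗
order_id=606: ✗
order_id=607: ✓ → 367
order_id=608: ✗
order_id=609: ✗
order_id=610: ✗
order_id=611: ✓ → 234
order_id=612: ✗
priority_avg = (49 + 367 + 234) / 3 = 216.6666666667
—
[priority_sum: priority >= 5 OR status <> 'pending']
order_id=600: ✗
order_id=601: ✗
order_id=602: ✗
order_id=603: ✓ → 500
order_id=604: ✓ → 190
order_id=605: ✓ → 42
order_id=606: ✗
order_id=607: ✓ → 367
order_id=608: ✗
order_id=609: ✓ → 267
order_id=610: ✗
order_id=611: ✗
order_id=612: ✓ → 52
priority_sum = 500 + 190 + 42 + 367 + 267 + 52 = 1418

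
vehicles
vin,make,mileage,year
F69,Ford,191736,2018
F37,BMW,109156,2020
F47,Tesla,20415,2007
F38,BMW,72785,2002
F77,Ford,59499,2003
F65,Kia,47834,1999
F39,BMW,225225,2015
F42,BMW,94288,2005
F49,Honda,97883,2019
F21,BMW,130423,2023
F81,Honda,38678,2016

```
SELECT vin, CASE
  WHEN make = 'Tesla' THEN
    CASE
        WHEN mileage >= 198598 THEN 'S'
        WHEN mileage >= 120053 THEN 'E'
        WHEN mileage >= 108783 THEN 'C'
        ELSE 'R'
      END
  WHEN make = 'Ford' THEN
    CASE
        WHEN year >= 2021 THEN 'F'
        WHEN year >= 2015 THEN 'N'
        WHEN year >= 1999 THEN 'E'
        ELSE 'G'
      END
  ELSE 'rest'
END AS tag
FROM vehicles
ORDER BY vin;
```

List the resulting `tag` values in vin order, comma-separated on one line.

vin=F21: make='BMW' → outer ELSE → rest
vin=F37: make='BMW' → outer ELSE → rest
vin=F38: make='BMW' → outer ELSE → rest
vin=F39: make='BMW' → outer ELSE → rest
vin=F42: make='BMW' → outer ELSE → rest
vin=F47: make='Tesla' → inner[ELSE] → R
vin=F49: make='Honda' → outer ELSE → rest
vin=F65: make='Kia' → outer ELSE → rest
vin=F69: make='Ford' → inner[year >= 2015] → N
vin=F77: make='Ford' → inner[year >= 1999] → E
vin=F81: make='Honda' → outer ELSE → rest

rest, rest, rest, rest, rest, R, rest, rest, N, E, rest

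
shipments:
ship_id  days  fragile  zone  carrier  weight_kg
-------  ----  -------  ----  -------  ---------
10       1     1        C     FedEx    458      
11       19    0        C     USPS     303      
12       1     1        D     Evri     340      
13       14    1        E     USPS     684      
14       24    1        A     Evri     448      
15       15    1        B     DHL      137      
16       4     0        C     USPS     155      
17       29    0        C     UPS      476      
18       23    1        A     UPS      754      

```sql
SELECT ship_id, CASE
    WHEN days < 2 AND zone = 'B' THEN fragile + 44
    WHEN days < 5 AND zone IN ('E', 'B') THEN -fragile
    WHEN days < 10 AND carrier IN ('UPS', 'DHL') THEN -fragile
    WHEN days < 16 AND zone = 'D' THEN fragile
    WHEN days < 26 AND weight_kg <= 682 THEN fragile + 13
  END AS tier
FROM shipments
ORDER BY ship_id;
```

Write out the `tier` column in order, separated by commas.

14, 13, 1, NULL, 14, 14, 13, NULL, NULL

ship_id=10: days < 26 AND weight_kg <= 682 → 14
ship_id=11: days < 26 AND weight_kg <= 682 → 13
ship_id=12: days < 16 AND zone = 'D' → 1
ship_id=13: (no match → NULL) → NULL
ship_id=14: days < 26 AND weight_kg <= 682 → 14
ship_id=15: days < 26 AND weight_kg <= 682 → 14
ship_id=16: days < 26 AND weight_kg <= 682 → 13
ship_id=17: (no match → NULL) → NULL
ship_id=18: (no match → NULL) → NULL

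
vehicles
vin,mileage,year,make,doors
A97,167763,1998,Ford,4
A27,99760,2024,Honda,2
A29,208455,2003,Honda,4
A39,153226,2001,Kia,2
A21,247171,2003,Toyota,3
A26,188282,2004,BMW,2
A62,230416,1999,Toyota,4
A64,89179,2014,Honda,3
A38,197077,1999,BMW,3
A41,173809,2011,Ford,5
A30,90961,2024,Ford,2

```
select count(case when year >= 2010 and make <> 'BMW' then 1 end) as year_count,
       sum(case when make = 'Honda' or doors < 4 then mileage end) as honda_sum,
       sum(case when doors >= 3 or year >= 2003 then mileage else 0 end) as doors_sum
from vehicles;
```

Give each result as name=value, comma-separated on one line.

year_count=4, honda_sum=1274111, doors_sum=1692873

[year_count: year >= 2010 and make <> 'BMW']
vin=A97: ✗
vin=A27: ✓ → 1
vin=A29: ✗
vin=A39: ✗
vin=A21: ✗
vin=A26: ✗
vin=A62: ✗
vin=A64: ✓ → 1
vin=A38: ✗
vin=A41: ✓ → 1
vin=A30: ✓ → 1
year_count = COUNT(1, 1, 1, 1) = 4
—
[honda_sum: make = 'Honda' or doors < 4]
vin=A97: ✗
vin=A27: ✓ → 99760
vin=A29: ✓ → 208455
vin=A39: ✓ → 153226
vin=A21: ✓ → 247171
vin=A26: ✓ → 188282
vin=A62: ✗
vin=A64: ✓ → 89179
vin=A38: ✓ → 197077
vin=A41: ✗
vin=A30: ✓ → 90961
honda_sum = 99760 + 208455 + 153226 + 247171 + 188282 + 89179 + 197077 + 90961 = 1274111
—
[doors_sum: doors >= 3 or year >= 2003]
vin=A97: ✓ → 167763
vin=A27: ✓ → 99760
vin=A29: ✓ → 208455
vin=A39: ✗
vin=A21: ✓ → 247171
vin=A26: ✓ → 188282
vin=A62: ✓ → 230416
vin=A64: ✓ → 89179
vin=A38: ✓ → 197077
vin=A41: ✓ → 173809
vin=A30: ✓ → 90961
doors_sum = 167763 + 99760 + 208455 + 247171 + 188282 + 230416 + 89179 + 197077 + 173809 + 90961 = 1692873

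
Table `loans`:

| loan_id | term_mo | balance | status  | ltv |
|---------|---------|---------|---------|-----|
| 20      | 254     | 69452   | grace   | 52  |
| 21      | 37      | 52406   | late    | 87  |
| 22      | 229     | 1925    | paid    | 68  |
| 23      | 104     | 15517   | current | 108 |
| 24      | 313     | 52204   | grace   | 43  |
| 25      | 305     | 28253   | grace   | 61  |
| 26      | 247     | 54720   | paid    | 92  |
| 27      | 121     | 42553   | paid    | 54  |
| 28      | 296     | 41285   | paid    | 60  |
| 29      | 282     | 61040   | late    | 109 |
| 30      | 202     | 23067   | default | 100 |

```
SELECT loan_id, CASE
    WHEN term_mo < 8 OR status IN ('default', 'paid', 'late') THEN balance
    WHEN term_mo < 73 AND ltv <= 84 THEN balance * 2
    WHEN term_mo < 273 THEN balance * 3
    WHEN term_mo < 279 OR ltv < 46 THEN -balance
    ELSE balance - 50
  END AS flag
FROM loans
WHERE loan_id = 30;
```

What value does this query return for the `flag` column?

23067

loan_id = 30: term_mo=202, balance=23067, status=default, ltv=100.
term_mo < 8 OR status IN ('default', 'paid', 'late') → true → 23067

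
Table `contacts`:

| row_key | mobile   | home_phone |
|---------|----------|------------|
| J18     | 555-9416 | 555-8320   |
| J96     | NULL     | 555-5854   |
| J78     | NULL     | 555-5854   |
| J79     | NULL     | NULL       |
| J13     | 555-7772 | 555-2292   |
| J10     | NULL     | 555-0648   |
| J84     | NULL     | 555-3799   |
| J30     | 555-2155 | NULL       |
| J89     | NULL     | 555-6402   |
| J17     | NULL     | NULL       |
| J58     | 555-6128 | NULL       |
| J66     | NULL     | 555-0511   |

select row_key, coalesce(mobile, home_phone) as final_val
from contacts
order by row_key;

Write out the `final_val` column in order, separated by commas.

row_key=J10: mobile=NULL, home_phone=555-0648 → 555-0648
row_key=J13: mobile=555-7772 → 555-7772
row_key=J17: mobile=NULL, home_phone=NULL (all NULL) → NULL
row_key=J18: mobile=555-9416 → 555-9416
row_key=J30: mobile=555-2155 → 555-2155
row_key=J58: mobile=555-6128 → 555-6128
row_key=J66: mobile=NULL, home_phone=555-0511 → 555-0511
row_key=J78: mobile=NULL, home_phone=555-5854 → 555-5854
row_key=J79: mobile=NULL, home_phone=NULL (all NULL) → NULL
row_key=J84: mobile=NULL, home_phone=555-3799 → 555-3799
row_key=J89: mobile=NULL, home_phone=555-6402 → 555-6402
row_key=J96: mobile=NULL, home_phone=555-5854 → 555-5854

555-0648, 555-7772, NULL, 555-9416, 555-2155, 555-6128, 555-0511, 555-5854, NULL, 555-3799, 555-6402, 555-5854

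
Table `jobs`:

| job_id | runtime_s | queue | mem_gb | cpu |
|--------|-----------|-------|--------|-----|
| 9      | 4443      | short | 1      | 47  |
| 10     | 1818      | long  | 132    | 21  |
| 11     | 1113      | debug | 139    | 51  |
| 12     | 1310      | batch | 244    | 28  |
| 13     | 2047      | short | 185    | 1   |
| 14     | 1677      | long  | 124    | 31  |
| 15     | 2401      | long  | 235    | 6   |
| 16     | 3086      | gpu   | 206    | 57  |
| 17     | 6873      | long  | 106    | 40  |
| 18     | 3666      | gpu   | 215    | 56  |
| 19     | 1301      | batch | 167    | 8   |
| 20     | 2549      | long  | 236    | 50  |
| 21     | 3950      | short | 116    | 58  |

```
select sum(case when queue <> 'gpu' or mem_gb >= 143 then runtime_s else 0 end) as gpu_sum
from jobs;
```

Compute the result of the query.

job_id=9: ✓ → 4443
job_id=10: ✓ → 1818
job_id=11: ✓ → 1113
job_id=12: ✓ → 1310
job_id=13: ✓ → 2047
job_id=14: ✓ → 1677
job_id=15: ✓ → 2401
job_id=16: ✓ → 3086
job_id=17: ✓ → 6873
job_id=18: ✓ → 3666
job_id=19: ✓ → 1301
job_id=20: ✓ → 2549
job_id=21: ✓ → 3950
gpu_sum = 4443 + 1818 + 1113 + 1310 + 2047 + 1677 + 2401 + 3086 + 6873 + 3666 + 1301 + 2549 + 3950 = 36234

36234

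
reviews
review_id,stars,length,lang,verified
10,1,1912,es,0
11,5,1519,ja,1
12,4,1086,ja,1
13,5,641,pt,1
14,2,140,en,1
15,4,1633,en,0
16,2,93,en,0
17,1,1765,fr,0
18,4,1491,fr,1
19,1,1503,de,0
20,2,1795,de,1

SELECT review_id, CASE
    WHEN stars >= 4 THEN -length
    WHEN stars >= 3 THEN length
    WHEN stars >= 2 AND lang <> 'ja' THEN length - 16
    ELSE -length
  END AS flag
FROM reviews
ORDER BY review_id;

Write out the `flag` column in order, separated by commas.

-1912, -1519, -1086, -641, 124, -1633, 77, -1765, -1491, -1503, 1779

review_id=10: ELSE → -1912
review_id=11: stars >= 4 → -1519
review_id=12: stars >= 4 → -1086
review_id=13: stars >= 4 → -641
review_id=14: stars >= 2 AND lang <> 'ja' → 124
review_id=15: stars >= 4 → -1633
review_id=16: stars >= 2 AND lang <> 'ja' → 77
review_id=17: ELSE → -1765
review_id=18: stars >= 4 → -1491
review_id=19: ELSE → -1503
review_id=20: stars >= 2 AND lang <> 'ja' → 1779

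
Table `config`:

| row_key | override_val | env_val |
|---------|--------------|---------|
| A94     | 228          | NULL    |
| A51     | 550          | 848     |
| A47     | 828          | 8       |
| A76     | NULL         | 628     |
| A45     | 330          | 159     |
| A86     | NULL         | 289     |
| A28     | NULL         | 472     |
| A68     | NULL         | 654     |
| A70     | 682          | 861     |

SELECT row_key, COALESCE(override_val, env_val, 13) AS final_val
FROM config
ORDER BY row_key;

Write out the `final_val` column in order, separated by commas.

472, 330, 828, 550, 654, 682, 628, 289, 228

row_key=A28: override_val=NULL, env_val=472 → 472
row_key=A45: override_val=330 → 330
row_key=A47: override_val=828 → 828
row_key=A51: override_val=550 → 550
row_key=A68: override_val=NULL, env_val=654 → 654
row_key=A70: override_val=682 → 682
row_key=A76: override_val=NULL, env_val=628 → 628
row_key=A86: override_val=NULL, env_val=289 → 289
row_key=A94: override_val=228 → 228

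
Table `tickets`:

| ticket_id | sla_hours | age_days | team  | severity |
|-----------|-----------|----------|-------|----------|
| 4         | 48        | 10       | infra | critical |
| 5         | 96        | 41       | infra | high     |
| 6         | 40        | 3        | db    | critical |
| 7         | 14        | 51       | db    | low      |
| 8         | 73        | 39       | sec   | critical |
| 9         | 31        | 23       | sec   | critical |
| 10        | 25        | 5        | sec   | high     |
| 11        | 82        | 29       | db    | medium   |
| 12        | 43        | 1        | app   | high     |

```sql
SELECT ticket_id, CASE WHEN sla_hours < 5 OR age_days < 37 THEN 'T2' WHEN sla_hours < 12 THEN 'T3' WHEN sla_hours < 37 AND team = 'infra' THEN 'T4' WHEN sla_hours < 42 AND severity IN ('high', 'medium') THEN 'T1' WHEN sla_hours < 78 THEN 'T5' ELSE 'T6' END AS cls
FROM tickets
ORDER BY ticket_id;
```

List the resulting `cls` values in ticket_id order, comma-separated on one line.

ticket_id=4: sla_hours < 5 OR age_days < 37 → T2
ticket_id=5: ELSE → T6
ticket_id=6: sla_hours < 5 OR age_days < 37 → T2
ticket_id=7: sla_hours < 78 → T5
ticket_id=8: sla_hours < 78 → T5
ticket_id=9: sla_hours < 5 OR age_days < 37 → T2
ticket_id=10: sla_hours < 5 OR age_days < 37 → T2
ticket_id=11: sla_hours < 5 OR age_days < 37 → T2
ticket_id=12: sla_hours < 5 OR age_days < 37 → T2

T2, T6, T2, T5, T5, T2, T2, T2, T2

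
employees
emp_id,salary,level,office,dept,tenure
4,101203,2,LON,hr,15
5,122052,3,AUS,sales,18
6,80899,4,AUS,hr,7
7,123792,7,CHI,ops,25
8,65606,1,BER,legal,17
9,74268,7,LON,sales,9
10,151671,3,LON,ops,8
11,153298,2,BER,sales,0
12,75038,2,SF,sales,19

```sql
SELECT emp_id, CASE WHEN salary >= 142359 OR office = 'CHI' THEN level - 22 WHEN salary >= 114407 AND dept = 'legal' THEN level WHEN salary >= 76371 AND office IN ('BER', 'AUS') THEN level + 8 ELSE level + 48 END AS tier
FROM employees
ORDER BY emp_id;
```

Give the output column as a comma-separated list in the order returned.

50, 11, 12, -15, 49, 55, -19, -20, 50

emp_id=4: ELSE → 50
emp_id=5: salary >= 76371 AND office IN ('BER', 'AUS') → 11
emp_id=6: salary >= 76371 AND office IN ('BER', 'AUS') → 12
emp_id=7: salary >= 142359 OR office = 'CHI' → -15
emp_id=8: ELSE → 49
emp_id=9: ELSE → 55
emp_id=10: salary >= 142359 OR office = 'CHI' → -19
emp_id=11: salary >= 142359 OR office = 'CHI' → -20
emp_id=12: ELSE → 50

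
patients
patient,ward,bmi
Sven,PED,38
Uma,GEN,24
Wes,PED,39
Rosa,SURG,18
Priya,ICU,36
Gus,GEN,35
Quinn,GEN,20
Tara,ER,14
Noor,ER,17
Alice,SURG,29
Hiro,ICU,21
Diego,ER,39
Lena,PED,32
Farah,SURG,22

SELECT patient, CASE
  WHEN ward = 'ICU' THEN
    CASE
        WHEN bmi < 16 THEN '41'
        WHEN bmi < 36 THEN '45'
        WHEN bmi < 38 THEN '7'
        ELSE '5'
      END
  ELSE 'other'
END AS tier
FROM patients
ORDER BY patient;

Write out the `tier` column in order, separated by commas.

other, other, other, other, 45, other, other, 7, other, other, other, other, other, other

patient=Alice: ward='SURG' → outer ELSE → other
patient=Diego: ward='ER' → outer ELSE → other
patient=Farah: ward='SURG' → outer ELSE → other
patient=Gus: ward='GEN' → outer ELSE → other
patient=Hiro: ward='ICU' → inner[bmi < 36] → 45
patient=Lena: ward='PED' → outer ELSE → other
patient=Noor: ward='ER' → outer ELSE → other
patient=Priya: ward='ICU' → inner[bmi < 38] → 7
patient=Quinn: ward='GEN' → outer ELSE → other
patient=Rosa: ward='SURG' → outer ELSE → other
patient=Sven: ward='PED' → outer ELSE → other
patient=Tara: ward='ER' → outer ELSE → other
patient=Uma: ward='GEN' → outer ELSE → other
patient=Wes: ward='PED' → outer ELSE → other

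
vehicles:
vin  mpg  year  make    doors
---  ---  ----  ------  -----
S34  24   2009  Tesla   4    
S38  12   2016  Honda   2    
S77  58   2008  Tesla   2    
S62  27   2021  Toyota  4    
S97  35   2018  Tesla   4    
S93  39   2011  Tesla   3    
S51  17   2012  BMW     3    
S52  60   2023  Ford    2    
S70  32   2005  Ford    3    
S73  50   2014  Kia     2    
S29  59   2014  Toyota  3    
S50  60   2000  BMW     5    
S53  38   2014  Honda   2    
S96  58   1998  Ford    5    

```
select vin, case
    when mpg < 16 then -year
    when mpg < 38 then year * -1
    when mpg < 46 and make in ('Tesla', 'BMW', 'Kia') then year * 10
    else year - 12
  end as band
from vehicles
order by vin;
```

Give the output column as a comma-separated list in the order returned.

2002, -2009, -2016, 1988, -2012, 2011, 2002, -2021, -2005, 2002, 1996, 20110, 1986, -2018

vin=S29: ELSE → 2002
vin=S34: mpg < 38 → -2009
vin=S38: mpg < 16 → -2016
vin=S50: ELSE → 1988
vin=S51: mpg < 38 → -2012
vin=S52: ELSE → 2011
vin=S53: ELSE → 2002
vin=S62: mpg < 38 → -2021
vin=S70: mpg < 38 → -2005
vin=S73: ELSE → 2002
vin=S77: ELSE → 1996
vin=S93: mpg < 46 and make in ('Tesla', 'BMW', 'Kia') → 20110
vin=S96: ELSE → 1986
vin=S97: mpg < 38 → -2018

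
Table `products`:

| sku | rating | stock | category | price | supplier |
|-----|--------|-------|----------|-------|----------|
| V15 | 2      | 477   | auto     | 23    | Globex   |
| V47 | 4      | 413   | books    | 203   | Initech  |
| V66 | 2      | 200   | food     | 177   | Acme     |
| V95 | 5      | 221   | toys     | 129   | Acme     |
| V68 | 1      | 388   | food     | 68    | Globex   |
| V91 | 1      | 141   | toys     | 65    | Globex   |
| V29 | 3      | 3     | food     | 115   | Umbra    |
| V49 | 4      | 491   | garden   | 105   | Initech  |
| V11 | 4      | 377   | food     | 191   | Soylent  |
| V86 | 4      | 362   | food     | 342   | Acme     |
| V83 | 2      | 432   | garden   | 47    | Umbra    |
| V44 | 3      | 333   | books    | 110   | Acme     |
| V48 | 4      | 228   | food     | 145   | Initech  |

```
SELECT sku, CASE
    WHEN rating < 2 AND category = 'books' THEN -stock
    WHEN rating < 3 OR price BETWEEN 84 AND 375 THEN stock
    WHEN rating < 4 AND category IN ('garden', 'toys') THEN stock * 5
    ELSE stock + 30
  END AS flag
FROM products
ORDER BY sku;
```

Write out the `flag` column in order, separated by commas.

sku=V11: rating < 3 OR price BETWEEN 84 AND 375 → 377
sku=V15: rating < 3 OR price BETWEEN 84 AND 375 → 477
sku=V29: rating < 3 OR price BETWEEN 84 AND 375 → 3
sku=V44: rating < 3 OR price BETWEEN 84 AND 375 → 333
sku=V47: rating < 3 OR price BETWEEN 84 AND 375 → 413
sku=V48: rating < 3 OR price BETWEEN 84 AND 375 → 228
sku=V49: rating < 3 OR price BETWEEN 84 AND 375 → 491
sku=V66: rating < 3 OR price BETWEEN 84 AND 375 → 200
sku=V68: rating < 3 OR price BETWEEN 84 AND 375 → 388
sku=V83: rating < 3 OR price BETWEEN 84 AND 375 → 432
sku=V86: rating < 3 OR price BETWEEN 84 AND 375 → 362
sku=V91: rating < 3 OR price BETWEEN 84 AND 375 → 141
sku=V95: rating < 3 OR price BETWEEN 84 AND 375 → 221

377, 477, 3, 333, 413, 228, 491, 200, 388, 432, 362, 141, 221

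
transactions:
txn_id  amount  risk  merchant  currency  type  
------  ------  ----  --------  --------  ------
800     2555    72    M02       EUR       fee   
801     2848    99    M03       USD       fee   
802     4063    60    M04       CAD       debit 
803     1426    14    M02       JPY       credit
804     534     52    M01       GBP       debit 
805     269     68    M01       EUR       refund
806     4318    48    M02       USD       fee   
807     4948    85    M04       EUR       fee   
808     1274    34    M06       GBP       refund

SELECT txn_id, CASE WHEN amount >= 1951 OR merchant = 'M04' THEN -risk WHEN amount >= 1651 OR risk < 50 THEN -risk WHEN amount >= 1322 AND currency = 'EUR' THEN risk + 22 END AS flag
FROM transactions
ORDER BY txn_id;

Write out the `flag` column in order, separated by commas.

-72, -99, -60, -14, NULL, NULL, -48, -85, -34

txn_id=800: amount >= 1951 OR merchant = 'M04' → -72
txn_id=801: amount >= 1951 OR merchant = 'M04' → -99
txn_id=802: amount >= 1951 OR merchant = 'M04' → -60
txn_id=803: amount >= 1651 OR risk < 50 → -14
txn_id=804: (no match → NULL) → NULL
txn_id=805: (no match → NULL) → NULL
txn_id=806: amount >= 1951 OR merchant = 'M04' → -48
txn_id=807: amount >= 1951 OR merchant = 'M04' → -85
txn_id=808: amount >= 1651 OR risk < 50 → -34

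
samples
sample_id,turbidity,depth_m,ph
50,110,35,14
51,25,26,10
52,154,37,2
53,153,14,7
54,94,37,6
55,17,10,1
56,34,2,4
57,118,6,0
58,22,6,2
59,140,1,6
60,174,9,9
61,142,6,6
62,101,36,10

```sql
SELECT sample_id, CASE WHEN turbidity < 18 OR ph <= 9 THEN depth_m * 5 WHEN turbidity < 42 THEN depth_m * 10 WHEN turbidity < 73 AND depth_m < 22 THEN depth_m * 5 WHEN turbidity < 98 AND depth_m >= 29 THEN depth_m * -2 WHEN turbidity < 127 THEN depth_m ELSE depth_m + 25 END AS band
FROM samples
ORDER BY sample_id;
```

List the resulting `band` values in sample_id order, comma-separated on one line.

35, 260, 185, 70, 185, 50, 10, 30, 30, 5, 45, 30, 36

sample_id=50: turbidity < 127 → 35
sample_id=51: turbidity < 42 → 260
sample_id=52: turbidity < 18 OR ph <= 9 → 185
sample_id=53: turbidity < 18 OR ph <= 9 → 70
sample_id=54: turbidity < 18 OR ph <= 9 → 185
sample_id=55: turbidity < 18 OR ph <= 9 → 50
sample_id=56: turbidity < 18 OR ph <= 9 → 10
sample_id=57: turbidity < 18 OR ph <= 9 → 30
sample_id=58: turbidity < 18 OR ph <= 9 → 30
sample_id=59: turbidity < 18 OR ph <= 9 → 5
sample_id=60: turbidity < 18 OR ph <= 9 → 45
sample_id=61: turbidity < 18 OR ph <= 9 → 30
sample_id=62: turbidity < 127 → 36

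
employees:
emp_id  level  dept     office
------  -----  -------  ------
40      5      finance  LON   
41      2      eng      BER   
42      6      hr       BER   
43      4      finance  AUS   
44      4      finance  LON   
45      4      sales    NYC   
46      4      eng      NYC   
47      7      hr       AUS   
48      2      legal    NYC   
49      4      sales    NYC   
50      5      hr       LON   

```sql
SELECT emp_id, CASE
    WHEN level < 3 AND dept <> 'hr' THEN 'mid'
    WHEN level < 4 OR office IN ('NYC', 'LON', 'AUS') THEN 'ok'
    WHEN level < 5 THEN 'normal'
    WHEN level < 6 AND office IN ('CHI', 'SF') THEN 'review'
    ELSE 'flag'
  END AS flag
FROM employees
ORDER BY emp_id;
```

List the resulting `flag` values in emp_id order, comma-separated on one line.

ok, mid, flag, ok, ok, ok, ok, ok, mid, ok, ok

emp_id=40: level < 4 OR office IN ('NYC', 'LON', 'AUS') → ok
emp_id=41: level < 3 AND dept <> 'hr' → mid
emp_id=42: ELSE → flag
emp_id=43: level < 4 OR office IN ('NYC', 'LON', 'AUS') → ok
emp_id=44: level < 4 OR office IN ('NYC', 'LON', 'AUS') → ok
emp_id=45: level < 4 OR office IN ('NYC', 'LON', 'AUS') → ok
emp_id=46: level < 4 OR office IN ('NYC', 'LON', 'AUS') → ok
emp_id=47: level < 4 OR office IN ('NYC', 'LON', 'AUS') → ok
emp_id=48: level < 3 AND dept <> 'hr' → mid
emp_id=49: level < 4 OR office IN ('NYC', 'LON', 'AUS') → ok
emp_id=50: level < 4 OR office IN ('NYC', 'LON', 'AUS') → ok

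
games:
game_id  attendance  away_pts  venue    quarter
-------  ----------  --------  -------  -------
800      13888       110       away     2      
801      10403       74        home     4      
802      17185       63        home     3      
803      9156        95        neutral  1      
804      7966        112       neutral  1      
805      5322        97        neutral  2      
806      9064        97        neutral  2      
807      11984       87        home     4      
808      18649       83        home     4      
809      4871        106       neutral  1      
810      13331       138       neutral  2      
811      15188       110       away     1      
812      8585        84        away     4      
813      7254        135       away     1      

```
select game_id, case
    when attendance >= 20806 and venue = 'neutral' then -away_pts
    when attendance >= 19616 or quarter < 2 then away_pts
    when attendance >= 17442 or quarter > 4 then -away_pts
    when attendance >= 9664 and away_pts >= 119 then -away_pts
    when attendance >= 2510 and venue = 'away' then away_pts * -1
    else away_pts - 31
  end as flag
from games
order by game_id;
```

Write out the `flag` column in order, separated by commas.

-110, 43, 32, 95, 112, 66, 66, 56, -83, 106, -138, 110, -84, 135

game_id=800: attendance >= 2510 and venue = 'away' → -110
game_id=801: ELSE → 43
game_id=802: ELSE → 32
game_id=803: attendance >= 19616 or quarter < 2 → 95
game_id=804: attendance >= 19616 or quarter < 2 → 112
game_id=805: ELSE → 66
game_id=806: ELSE → 66
game_id=807: ELSE → 56
game_id=808: attendance >= 17442 or quarter > 4 → -83
game_id=809: attendance >= 19616 or quarter < 2 → 106
game_id=810: attendance >= 9664 and away_pts >= 119 → -138
game_id=811: attendance >= 19616 or quarter < 2 → 110
game_id=812: attendance >= 2510 and venue = 'away' → -84
game_id=813: attendance >= 19616 or quarter < 2 → 135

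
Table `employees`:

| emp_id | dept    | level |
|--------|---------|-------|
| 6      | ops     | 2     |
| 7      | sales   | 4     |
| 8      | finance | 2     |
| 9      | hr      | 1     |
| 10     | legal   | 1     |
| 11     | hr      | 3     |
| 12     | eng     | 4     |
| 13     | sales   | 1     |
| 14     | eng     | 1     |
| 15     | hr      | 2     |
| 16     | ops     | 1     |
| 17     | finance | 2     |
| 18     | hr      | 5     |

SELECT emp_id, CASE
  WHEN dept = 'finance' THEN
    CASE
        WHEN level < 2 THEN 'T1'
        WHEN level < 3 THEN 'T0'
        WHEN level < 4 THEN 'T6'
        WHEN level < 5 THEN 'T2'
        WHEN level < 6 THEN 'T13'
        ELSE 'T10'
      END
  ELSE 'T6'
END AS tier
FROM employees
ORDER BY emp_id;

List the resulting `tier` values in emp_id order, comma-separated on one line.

T6, T6, T0, T6, T6, T6, T6, T6, T6, T6, T6, T0, T6

emp_id=6: dept='ops' → outer ELSE → T6
emp_id=7: dept='sales' → outer ELSE → T6
emp_id=8: dept='finance' → inner[level < 3] → T0
emp_id=9: dept='hr' → outer ELSE → T6
emp_id=10: dept='legal' → outer ELSE → T6
emp_id=11: dept='hr' → outer ELSE → T6
emp_id=12: dept='eng' → outer ELSE → T6
emp_id=13: dept='sales' → outer ELSE → T6
emp_id=14: dept='eng' → outer ELSE → T6
emp_id=15: dept='hr' → outer ELSE → T6
emp_id=16: dept='ops' → outer ELSE → T6
emp_id=17: dept='finance' → inner[level < 3] → T0
emp_id=18: dept='hr' → outer ELSE → T6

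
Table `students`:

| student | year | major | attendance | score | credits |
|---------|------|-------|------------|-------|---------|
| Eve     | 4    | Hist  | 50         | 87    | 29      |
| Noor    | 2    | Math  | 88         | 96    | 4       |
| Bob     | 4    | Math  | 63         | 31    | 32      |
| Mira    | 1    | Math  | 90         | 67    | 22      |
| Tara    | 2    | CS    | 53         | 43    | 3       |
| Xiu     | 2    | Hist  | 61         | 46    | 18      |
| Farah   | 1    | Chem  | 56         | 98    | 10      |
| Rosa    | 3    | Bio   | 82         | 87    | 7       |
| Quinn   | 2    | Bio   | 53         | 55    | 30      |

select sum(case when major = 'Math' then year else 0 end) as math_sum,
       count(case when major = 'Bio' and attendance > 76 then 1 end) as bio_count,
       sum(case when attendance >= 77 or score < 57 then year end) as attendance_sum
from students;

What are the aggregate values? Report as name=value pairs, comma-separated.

[math_sum: major = 'Math']
student=Eve: ✗
student=Noor: ✓ → 2
student=Bob: ✓ → 4
student=Mira: ✓ → 1
student=Tara: ✗
student=Xiu: ✗
student=Farah: ✗
student=Rosa: ✗
student=Quinn: ✗
math_sum = 2 + 4 + 1 = 7
—
[bio_count: major = 'Bio' and attendance > 76]
student=Eve: ✗
student=Noor: ✗
student=Bob: ✗
student=Mira: ✗
student=Tara: ✗
student=Xiu: ✗
student=Farah: ✗
student=Rosa: ✓ → 1
student=Quinn: ✗
bio_count = COUNT(1) = 1
—
[attendance_sum: attendance >= 77 or score < 57]
student=Eve: ✗
student=Noor: ✓ → 2
student=Bob: ✓ → 4
student=Mira: ✓ → 1
student=Tara: ✓ → 2
student=Xiu: ✓ → 2
student=Farah: ✗
student=Rosa: ✓ → 3
student=Quinn: ✓ → 2
attendance_sum = 2 + 4 + 1 + 2 + 2 + 3 + 2 = 16

math_sum=7, bio_count=1, attendance_sum=16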